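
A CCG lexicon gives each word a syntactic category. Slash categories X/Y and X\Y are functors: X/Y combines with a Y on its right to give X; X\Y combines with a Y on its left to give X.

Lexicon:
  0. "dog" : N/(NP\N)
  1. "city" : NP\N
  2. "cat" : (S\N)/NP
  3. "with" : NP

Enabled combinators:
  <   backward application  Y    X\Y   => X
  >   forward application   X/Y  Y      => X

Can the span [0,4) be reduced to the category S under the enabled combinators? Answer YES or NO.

[0,4] S   <
  [0,2] N   >
    [0,1] "dog" : N/(NP\N)
    [1,2] "city" : NP\N
  [2,4] S\N   >
    [2,3] "cat" : (S\N)/NP
    [3,4] "with" : NP

YES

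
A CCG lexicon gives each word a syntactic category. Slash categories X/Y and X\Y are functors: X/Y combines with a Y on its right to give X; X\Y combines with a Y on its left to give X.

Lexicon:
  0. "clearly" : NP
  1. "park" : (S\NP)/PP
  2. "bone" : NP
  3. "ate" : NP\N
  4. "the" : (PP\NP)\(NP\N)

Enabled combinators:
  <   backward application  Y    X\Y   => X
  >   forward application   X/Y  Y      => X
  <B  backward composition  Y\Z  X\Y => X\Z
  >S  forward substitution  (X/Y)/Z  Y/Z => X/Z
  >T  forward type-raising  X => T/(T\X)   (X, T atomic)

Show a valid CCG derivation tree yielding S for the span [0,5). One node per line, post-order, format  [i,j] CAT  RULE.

[0,1] NP  lex  "clearly"
[1,2] (S\NP)/PP  lex  "park"
[2,3] NP  lex  "bone"
[3,4] NP\N  lex  "ate"
[4,5] (PP\NP)\(NP\N)  lex  "the"
[3,5] PP\NP  <  k=4
[2,5] PP  <  k=3
[1,5] S\NP  >  k=2
[0,5] S  <  k=1

[0,5] S   <
  [0,1] "clearly" : NP
  [1,5] S\NP   >
    [1,2] "park" : (S\NP)/PP
    [2,5] PP   <
      [2,3] "bone" : NP
      [3,5] PP\NP   <
        [3,4] "ate" : NP\N
        [4,5] "the" : (PP\NP)\(NP\N)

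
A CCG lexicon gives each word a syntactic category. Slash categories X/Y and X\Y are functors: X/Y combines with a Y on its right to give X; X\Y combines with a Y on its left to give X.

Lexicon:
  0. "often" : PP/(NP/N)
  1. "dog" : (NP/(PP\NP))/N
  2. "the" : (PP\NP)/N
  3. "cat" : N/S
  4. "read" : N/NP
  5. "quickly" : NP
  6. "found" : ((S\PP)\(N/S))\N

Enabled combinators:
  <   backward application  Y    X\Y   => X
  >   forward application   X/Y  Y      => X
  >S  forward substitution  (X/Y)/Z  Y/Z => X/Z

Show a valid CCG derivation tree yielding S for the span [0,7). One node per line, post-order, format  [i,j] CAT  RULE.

[0,7] S   <
  [0,3] PP   >
    [0,1] "often" : PP/(NP/N)
    [1,3] NP/N   >S
      [1,2] "dog" : (NP/(PP\NP))/N
      [2,3] "the" : (PP\NP)/N
  [3,7] S\PP   <
    [3,4] "cat" : N/S
    [4,7] (S\PP)\(N/S)   <
      [4,6] N   >
        [4,5] "read" : N/NP
        [5,6] "quickly" : NP
      [6,7] "found" : ((S\PP)\(N/S))\N

[0,1] PP/(NP/N)  lex  "often"
[1,2] (NP/(PP\NP))/N  lex  "dog"
[2,3] (PP\NP)/N  lex  "the"
[1,3] NP/N  >S  k=2
[0,3] PP  >  k=1
[3,4] N/S  lex  "cat"
[4,5] N/NP  lex  "read"
[5,6] NP  lex  "quickly"
[4,6] N  >  k=5
[6,7] ((S\PP)\(N/S))\N  lex  "found"
[4,7] (S\PP)\(N/S)  <  k=6
[3,7] S\PP  <  k=4
[0,7] S  <  k=3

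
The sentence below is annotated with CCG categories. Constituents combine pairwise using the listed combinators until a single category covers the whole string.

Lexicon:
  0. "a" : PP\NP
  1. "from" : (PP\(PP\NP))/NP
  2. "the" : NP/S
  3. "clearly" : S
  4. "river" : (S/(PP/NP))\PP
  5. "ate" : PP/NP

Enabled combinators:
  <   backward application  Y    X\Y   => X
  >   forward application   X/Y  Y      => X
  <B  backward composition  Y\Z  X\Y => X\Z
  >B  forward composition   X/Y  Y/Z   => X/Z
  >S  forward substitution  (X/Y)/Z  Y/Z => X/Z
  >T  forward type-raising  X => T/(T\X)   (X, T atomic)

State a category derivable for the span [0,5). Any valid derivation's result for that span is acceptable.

[0,6] S   >
  [0,5] S/(PP/NP)   <
    [0,4] PP   <
      [0,1] "a" : PP\NP
      [1,4] PP\(PP\NP)   >
        [1,2] "from" : (PP\(PP\NP))/NP
        [2,4] NP   >
          [2,3] "the" : NP/S
          [3,4] "clearly" : S
    [4,5] "river" : (S/(PP/NP))\PP
  [5,6] "ate" : PP/NP

S/(PP/NP)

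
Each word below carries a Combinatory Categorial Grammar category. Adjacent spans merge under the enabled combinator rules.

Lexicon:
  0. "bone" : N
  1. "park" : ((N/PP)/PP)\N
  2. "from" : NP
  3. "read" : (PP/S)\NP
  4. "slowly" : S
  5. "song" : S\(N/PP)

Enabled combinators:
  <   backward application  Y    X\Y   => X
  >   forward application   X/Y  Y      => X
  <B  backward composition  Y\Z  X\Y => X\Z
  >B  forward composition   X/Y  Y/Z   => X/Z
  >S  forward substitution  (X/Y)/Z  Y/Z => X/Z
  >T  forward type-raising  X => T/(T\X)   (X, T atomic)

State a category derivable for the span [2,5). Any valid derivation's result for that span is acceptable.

[0,6] S   <
  [0,5] N/PP   >
    [0,2] (N/PP)/PP   <
      [0,1] "bone" : N
      [1,2] "park" : ((N/PP)/PP)\N
    [2,5] PP   >
      [2,4] PP/S   <
        [2,3] "from" : NP
        [3,4] "read" : (PP/S)\NP
      [4,5] "slowly" : S
  [5,6] "song" : S\(N/PP)

PP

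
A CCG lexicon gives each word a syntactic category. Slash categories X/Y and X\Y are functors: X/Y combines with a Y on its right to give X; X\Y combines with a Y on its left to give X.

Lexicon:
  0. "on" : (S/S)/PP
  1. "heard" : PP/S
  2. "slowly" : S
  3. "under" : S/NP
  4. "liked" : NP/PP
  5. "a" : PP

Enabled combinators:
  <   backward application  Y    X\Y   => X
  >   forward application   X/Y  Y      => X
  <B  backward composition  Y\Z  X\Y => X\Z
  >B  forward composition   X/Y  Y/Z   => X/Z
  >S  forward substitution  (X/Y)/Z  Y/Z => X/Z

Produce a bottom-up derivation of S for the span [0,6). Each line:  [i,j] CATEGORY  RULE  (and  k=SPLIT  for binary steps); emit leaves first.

[0,6] S   >
  [0,4] S/NP   >B
    [0,3] S/S   >
      [0,1] "on" : (S/S)/PP
      [1,3] PP   >
        [1,2] "heard" : PP/S
        [2,3] "slowly" : S
    [3,4] "under" : S/NP
  [4,6] NP   >
    [4,5] "liked" : NP/PP
    [5,6] "a" : PP

[0,1] (S/S)/PP  lex  "on"
[1,2] PP/S  lex  "heard"
[2,3] S  lex  "slowly"
[1,3] PP  >  k=2
[0,3] S/S  >  k=1
[3,4] S/NP  lex  "under"
[0,4] S/NP  >B  k=3
[4,5] NP/PP  lex  "liked"
[5,6] PP  lex  "a"
[4,6] NP  >  k=5
[0,6] S  >  k=4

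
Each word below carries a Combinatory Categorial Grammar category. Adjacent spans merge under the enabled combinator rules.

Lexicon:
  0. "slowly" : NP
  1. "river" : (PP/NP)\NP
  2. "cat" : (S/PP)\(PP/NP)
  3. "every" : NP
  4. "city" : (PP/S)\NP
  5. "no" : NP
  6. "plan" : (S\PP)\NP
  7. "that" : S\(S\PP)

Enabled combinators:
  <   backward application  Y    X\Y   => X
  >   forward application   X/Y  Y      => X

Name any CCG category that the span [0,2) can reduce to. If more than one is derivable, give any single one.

PP/NP

[0,8] S   >
  [0,3] S/PP   <
    [0,2] PP/NP   <
      [0,1] "slowly" : NP
      [1,2] "river" : (PP/NP)\NP
    [2,3] "cat" : (S/PP)\(PP/NP)
  [3,8] PP   >
    [3,5] PP/S   <
      [3,4] "every" : NP
      [4,5] "city" : (PP/S)\NP
    [5,8] S   <
      [5,7] S\PP   <
        [5,6] "no" : NP
        [6,7] "plan" : (S\PP)\NP
      [7,8] "that" : S\(S\PP)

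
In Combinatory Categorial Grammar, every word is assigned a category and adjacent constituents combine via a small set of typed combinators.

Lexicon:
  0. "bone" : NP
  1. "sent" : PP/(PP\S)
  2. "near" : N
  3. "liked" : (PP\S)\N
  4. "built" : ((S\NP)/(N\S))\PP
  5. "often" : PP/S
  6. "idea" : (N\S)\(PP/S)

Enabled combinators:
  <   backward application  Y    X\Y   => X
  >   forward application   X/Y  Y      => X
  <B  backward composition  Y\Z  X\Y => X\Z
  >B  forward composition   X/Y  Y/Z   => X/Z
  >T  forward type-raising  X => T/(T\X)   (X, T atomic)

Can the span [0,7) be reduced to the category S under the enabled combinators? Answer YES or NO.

YES

[0,7] S   <
  [0,1] "bone" : NP
  [1,7] S\NP   >
    [1,5] (S\NP)/(N\S)   <
      [1,4] PP   >
        [1,2] "sent" : PP/(PP\S)
        [2,4] PP\S   <
          [2,3] "near" : N
          [3,4] "liked" : (PP\S)\N
      [4,5] "built" : ((S\NP)/(N\S))\PP
    [5,7] N\S   <
      [5,6] "often" : PP/S
      [6,7] "idea" : (N\S)\(PP/S)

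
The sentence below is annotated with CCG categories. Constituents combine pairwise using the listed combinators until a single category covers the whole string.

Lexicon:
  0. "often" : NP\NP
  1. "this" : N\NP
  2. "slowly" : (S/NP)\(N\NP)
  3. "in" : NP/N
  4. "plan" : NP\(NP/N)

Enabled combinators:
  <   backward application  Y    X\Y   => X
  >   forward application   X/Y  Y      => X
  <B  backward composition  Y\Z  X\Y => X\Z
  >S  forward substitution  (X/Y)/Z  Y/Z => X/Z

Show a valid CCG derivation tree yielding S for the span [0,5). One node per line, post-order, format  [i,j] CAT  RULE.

[0,1] NP\NP  lex  "often"
[1,2] N\NP  lex  "this"
[0,2] N\NP  <B  k=1
[2,3] (S/NP)\(N\NP)  lex  "slowly"
[0,3] S/NP  <  k=2
[3,4] NP/N  lex  "in"
[4,5] NP\(NP/N)  lex  "plan"
[3,5] NP  <  k=4
[0,5] S  >  k=3

[0,5] S   >
  [0,3] S/NP   <
    [0,2] N\NP   <B
      [0,1] "often" : NP\NP
      [1,2] "this" : N\NP
    [2,3] "slowly" : (S/NP)\(N\NP)
  [3,5] NP   <
    [3,4] "in" : NP/N
    [4,5] "plan" : NP\(NP/N)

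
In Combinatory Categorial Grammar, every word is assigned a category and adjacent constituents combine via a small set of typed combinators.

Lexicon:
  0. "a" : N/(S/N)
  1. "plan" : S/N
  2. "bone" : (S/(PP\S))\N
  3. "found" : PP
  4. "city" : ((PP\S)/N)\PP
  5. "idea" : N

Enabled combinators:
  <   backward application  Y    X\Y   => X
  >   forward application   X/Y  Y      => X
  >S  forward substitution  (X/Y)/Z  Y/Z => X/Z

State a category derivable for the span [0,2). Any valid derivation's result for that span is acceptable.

N

[0,6] S   >
  [0,3] S/(PP\S)   <
    [0,2] N   >
      [0,1] "a" : N/(S/N)
      [1,2] "plan" : S/N
    [2,3] "bone" : (S/(PP\S))\N
  [3,6] PP\S   >
    [3,5] (PP\S)/N   <
      [3,4] "found" : PP
      [4,5] "city" : ((PP\S)/N)\PP
    [5,6] "idea" : N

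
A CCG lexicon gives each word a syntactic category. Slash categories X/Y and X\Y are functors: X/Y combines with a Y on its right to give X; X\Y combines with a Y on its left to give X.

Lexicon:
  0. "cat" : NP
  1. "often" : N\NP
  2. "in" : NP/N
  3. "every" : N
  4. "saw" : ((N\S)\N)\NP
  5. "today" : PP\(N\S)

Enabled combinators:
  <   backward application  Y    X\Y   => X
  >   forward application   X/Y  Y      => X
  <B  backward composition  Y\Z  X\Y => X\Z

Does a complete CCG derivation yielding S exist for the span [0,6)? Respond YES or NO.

NO

NP N\NP NP/N N ((N\S)\N)\NP PP\(N\S)
CKY chart[0,6] = {PP}; S ∉ chart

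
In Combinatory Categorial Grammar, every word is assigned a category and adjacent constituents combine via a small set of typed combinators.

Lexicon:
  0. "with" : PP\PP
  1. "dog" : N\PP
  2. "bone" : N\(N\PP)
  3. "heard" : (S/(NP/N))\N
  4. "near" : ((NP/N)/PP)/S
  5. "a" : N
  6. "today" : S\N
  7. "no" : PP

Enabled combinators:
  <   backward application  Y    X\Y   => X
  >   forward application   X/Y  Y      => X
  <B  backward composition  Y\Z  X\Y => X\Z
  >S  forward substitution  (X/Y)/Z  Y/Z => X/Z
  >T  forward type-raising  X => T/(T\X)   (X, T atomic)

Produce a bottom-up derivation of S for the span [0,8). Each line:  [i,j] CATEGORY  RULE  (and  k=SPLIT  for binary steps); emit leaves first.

[0,8] S   >
  [0,4] S/(NP/N)   <
    [0,3] N   <
      [0,2] N\PP   <B
        [0,1] "with" : PP\PP
        [1,2] "dog" : N\PP
      [2,3] "bone" : N\(N\PP)
    [3,4] "heard" : (S/(NP/N))\N
  [4,8] NP/N   >
    [4,7] (NP/N)/PP   >
      [4,5] "near" : ((NP/N)/PP)/S
      [5,7] S   >
        [5,6] S/(S\N)   >T
          [5,6] "a" : N
        [6,7] "today" : S\N
    [7,8] "no" : PP

[0,1] PP\PP  lex  "with"
[1,2] N\PP  lex  "dog"
[0,2] N\PP  <B  k=1
[2,3] N\(N\PP)  lex  "bone"
[0,3] N  <  k=2
[3,4] (S/(NP/N))\N  lex  "heard"
[0,4] S/(NP/N)  <  k=3
[4,5] ((NP/N)/PP)/S  lex  "near"
[5,6] N  lex  "a"
[5,6] S/(S\N)  >T
[6,7] S\N  lex  "today"
[5,7] S  >  k=6
[4,7] (NP/N)/PP  >  k=5
[7,8] PP  lex  "no"
[4,8] NP/N  >  k=7
[0,8] S  >  k=4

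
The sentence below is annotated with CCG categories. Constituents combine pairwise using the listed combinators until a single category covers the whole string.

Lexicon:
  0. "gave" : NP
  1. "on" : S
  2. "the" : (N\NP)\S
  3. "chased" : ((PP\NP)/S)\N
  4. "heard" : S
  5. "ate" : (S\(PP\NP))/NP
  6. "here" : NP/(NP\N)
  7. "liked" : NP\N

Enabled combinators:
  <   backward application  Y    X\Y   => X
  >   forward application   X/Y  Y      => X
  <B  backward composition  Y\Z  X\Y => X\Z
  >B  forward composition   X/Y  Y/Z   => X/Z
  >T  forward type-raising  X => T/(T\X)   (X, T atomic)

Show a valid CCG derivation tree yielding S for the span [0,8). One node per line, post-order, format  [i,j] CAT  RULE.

[0,8] S   <
  [0,5] PP\NP   >
    [0,4] (PP\NP)/S   <
      [0,3] N   <
        [0,1] "gave" : NP
        [1,3] N\NP   <
          [1,2] "on" : S
          [2,3] "the" : (N\NP)\S
      [3,4] "chased" : ((PP\NP)/S)\N
    [4,5] "heard" : S
  [5,8] S\(PP\NP)   >
    [5,6] "ate" : (S\(PP\NP))/NP
    [6,8] NP   >
      [6,7] "here" : NP/(NP\N)
      [7,8] "liked" : NP\N

[0,1] NP  lex  "gave"
[1,2] S  lex  "on"
[2,3] (N\NP)\S  lex  "the"
[1,3] N\NP  <  k=2
[0,3] N  <  k=1
[3,4] ((PP\NP)/S)\N  lex  "chased"
[0,4] (PP\NP)/S  <  k=3
[4,5] S  lex  "heard"
[0,5] PP\NP  >  k=4
[5,6] (S\(PP\NP))/NP  lex  "ate"
[6,7] NP/(NP\N)  lex  "here"
[7,8] NP\N  lex  "liked"
[6,8] NP  >  k=7
[5,8] S\(PP\NP)  >  k=6
[0,8] S  <  k=5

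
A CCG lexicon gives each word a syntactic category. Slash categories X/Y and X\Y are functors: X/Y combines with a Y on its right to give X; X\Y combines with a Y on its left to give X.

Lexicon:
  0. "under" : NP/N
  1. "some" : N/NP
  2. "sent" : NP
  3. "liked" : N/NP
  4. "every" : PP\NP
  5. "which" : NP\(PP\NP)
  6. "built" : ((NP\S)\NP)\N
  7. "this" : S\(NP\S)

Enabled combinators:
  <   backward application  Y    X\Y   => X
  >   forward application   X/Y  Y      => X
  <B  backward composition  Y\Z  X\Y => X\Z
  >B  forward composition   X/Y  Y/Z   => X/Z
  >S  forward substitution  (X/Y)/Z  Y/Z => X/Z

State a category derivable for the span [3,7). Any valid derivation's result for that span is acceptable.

[0,8] S   <
  [0,3] NP   >
    [0,1] "under" : NP/N
    [1,3] N   >
      [1,2] "some" : N/NP
      [2,3] "sent" : NP
  [3,8] S\NP   <B
    [3,7] (NP\S)\NP   <
      [3,6] N   >
        [3,4] "liked" : N/NP
        [4,6] NP   <
          [4,5] "every" : PP\NP
          [5,6] "which" : NP\(PP\NP)
      [6,7] "built" : ((NP\S)\NP)\N
    [7,8] "this" : S\(NP\S)

(NP\S)\NP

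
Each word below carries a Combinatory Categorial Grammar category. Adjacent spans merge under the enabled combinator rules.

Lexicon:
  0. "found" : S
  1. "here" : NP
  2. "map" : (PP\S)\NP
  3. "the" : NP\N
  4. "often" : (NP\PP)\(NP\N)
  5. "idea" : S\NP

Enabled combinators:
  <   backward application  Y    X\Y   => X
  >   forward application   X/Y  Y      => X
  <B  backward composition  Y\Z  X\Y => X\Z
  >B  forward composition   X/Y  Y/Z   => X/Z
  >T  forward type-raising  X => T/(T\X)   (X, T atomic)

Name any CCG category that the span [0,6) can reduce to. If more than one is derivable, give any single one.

S

[0,6] S   <
  [0,3] PP   <
    [0,1] "found" : S
    [1,3] PP\S   <
      [1,2] "here" : NP
      [2,3] "map" : (PP\S)\NP
  [3,6] S\PP   <B
    [3,5] NP\PP   <
      [3,4] "the" : NP\N
      [4,5] "often" : (NP\PP)\(NP\N)
    [5,6] "idea" : S\NP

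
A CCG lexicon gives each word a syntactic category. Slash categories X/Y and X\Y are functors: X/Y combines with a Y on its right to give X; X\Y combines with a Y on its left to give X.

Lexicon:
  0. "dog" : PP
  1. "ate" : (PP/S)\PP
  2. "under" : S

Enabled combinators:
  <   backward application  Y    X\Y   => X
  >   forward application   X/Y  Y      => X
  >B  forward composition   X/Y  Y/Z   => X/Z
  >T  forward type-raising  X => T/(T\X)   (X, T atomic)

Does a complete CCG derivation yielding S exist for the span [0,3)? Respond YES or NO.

PP (PP/S)\PP S
CKY chart[0,3] = {N/(N\PP), NP/(NP\PP), PP, PP/(PP\PP), PP/(S\S), S/(S\PP)}; S ∉ chart

NO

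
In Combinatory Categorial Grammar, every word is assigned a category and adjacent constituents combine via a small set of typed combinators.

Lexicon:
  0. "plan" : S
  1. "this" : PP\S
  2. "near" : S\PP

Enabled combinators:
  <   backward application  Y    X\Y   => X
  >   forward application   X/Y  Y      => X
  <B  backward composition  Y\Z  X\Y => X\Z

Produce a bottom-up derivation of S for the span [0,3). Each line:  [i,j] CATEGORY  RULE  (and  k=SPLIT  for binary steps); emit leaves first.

[0,3] S   <
  [0,2] PP   <
    [0,1] "plan" : S
    [1,2] "this" : PP\S
  [2,3] "near" : S\PP

[0,1] S  lex  "plan"
[1,2] PP\S  lex  "this"
[0,2] PP  <  k=1
[2,3] S\PP  lex  "near"
[0,3] S  <  k=2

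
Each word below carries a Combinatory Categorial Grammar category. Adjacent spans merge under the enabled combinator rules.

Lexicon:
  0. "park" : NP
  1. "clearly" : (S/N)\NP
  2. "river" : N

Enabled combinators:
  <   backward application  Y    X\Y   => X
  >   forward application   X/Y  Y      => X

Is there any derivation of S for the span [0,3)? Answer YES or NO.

[0,3] S   >
  [0,2] S/N   <
    [0,1] "park" : NP
    [1,2] "clearly" : (S/N)\NP
  [2,3] "river" : N

YES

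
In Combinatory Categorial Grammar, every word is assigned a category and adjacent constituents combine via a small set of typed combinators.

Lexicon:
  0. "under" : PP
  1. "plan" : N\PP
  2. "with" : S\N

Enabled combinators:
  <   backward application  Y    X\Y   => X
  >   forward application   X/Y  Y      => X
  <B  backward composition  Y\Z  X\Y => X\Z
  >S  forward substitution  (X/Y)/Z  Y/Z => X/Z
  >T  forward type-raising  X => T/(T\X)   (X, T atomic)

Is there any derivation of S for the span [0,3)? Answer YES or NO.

YES

[0,3] S   >
  [0,1] S/(S\PP)   >T
    [0,1] "under" : PP
  [1,3] S\PP   <B
    [1,2] "plan" : N\PP
    [2,3] "with" : S\N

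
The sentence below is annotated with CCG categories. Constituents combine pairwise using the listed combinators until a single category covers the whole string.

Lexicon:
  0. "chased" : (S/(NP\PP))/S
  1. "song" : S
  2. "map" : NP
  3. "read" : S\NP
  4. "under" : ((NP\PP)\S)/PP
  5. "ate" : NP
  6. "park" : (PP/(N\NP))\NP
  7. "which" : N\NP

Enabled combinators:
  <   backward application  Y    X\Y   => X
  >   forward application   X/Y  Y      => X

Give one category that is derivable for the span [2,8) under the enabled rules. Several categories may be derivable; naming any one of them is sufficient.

NP\PP

[0,8] S   >
  [0,2] S/(NP\PP)   >
    [0,1] "chased" : (S/(NP\PP))/S
    [1,2] "song" : S
  [2,8] NP\PP   <
    [2,4] S   <
      [2,3] "map" : NP
      [3,4] "read" : S\NP
    [4,8] (NP\PP)\S   >
      [4,5] "under" : ((NP\PP)\S)/PP
      [5,8] PP   >
        [5,7] PP/(N\NP)   <
          [5,6] "ate" : NP
          [6,7] "park" : (PP/(N\NP))\NP
        [7,8] "which" : N\NP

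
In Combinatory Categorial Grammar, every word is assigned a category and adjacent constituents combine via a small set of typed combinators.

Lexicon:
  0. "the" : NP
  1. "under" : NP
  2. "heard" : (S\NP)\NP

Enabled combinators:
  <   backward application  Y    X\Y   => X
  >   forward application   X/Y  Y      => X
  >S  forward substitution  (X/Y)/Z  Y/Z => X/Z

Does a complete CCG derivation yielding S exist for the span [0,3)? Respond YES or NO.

YES

[0,3] S   <
  [0,1] "the" : NP
  [1,3] S\NP   <
    [1,2] "under" : NP
    [2,3] "heard" : (S\NP)\NP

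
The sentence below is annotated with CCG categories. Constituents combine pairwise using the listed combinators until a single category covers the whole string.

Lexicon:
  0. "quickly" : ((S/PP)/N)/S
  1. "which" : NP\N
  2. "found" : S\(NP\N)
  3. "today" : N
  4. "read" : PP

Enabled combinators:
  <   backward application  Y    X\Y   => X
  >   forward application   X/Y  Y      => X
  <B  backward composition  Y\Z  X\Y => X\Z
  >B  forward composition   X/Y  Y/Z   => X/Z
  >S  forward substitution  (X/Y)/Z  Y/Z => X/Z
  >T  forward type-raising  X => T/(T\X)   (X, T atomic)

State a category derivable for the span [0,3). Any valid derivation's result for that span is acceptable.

(S/PP)/N

[0,5] S   >
  [0,4] S/PP   >
    [0,3] (S/PP)/N   >
      [0,1] "quickly" : ((S/PP)/N)/S
      [1,3] S   <
        [1,2] "which" : NP\N
        [2,3] "found" : S\(NP\N)
    [3,4] "today" : N
  [4,5] "read" : PP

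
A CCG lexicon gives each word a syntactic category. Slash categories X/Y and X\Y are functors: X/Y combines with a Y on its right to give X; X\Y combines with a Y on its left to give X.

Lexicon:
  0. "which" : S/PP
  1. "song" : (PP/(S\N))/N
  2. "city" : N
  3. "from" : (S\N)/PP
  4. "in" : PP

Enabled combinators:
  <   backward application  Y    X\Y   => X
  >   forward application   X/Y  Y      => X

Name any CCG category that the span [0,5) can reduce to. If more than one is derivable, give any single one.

[0,5] S   >
  [0,1] "which" : S/PP
  [1,5] PP   >
    [1,3] PP/(S\N)   >
      [1,2] "song" : (PP/(S\N))/N
      [2,3] "city" : N
    [3,5] S\N   >
      [3,4] "from" : (S\N)/PP
      [4,5] "in" : PP

S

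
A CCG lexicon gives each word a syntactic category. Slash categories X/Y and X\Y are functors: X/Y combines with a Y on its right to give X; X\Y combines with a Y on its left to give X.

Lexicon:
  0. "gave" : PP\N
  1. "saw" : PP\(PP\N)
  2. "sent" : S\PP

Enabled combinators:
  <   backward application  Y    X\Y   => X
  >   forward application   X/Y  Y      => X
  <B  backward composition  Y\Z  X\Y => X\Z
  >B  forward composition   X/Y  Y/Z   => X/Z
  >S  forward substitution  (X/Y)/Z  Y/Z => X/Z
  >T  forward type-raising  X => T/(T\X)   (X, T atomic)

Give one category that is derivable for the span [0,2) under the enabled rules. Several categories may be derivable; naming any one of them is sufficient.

PP

[0,3] S   <
  [0,2] PP   <
    [0,1] "gave" : PP\N
    [1,2] "saw" : PP\(PP\N)
  [2,3] "sent" : S\PP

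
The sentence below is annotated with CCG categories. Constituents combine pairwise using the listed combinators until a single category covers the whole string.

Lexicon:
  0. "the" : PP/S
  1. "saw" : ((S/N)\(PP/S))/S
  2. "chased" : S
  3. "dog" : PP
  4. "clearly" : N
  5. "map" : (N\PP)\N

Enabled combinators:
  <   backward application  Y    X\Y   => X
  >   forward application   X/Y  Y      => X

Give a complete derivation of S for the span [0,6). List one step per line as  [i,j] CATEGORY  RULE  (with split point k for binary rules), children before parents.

[0,1] PP/S  lex  "the"
[1,2] ((S/N)\(PP/S))/S  lex  "saw"
[2,3] S  lex  "chased"
[1,3] (S/N)\(PP/S)  >  k=2
[0,3] S/N  <  k=1
[3,4] PP  lex  "dog"
[4,5] N  lex  "clearly"
[5,6] (N\PP)\N  lex  "map"
[4,6] N\PP  <  k=5
[3,6] N  <  k=4
[0,6] S  >  k=3

[0,6] S   >
  [0,3] S/N   <
    [0,1] "the" : PP/S
    [1,3] (S/N)\(PP/S)   >
      [1,2] "saw" : ((S/N)\(PP/S))/S
      [2,3] "chased" : S
  [3,6] N   <
    [3,4] "dog" : PP
    [4,6] N\PP   <
      [4,5] "clearly" : N
      [5,6] "map" : (N\PP)\N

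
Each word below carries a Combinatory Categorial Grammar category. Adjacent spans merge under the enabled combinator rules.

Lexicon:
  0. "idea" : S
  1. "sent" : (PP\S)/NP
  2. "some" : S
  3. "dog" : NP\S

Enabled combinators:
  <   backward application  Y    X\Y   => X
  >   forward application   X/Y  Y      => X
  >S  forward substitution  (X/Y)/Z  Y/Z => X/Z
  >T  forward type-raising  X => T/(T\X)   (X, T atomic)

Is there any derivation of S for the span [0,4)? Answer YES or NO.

NO

S (PP\S)/NP S NP\S
CKY chart[0,4] = {N/(N\PP), NP/(NP\PP), PP, PP/(PP\PP), S/(S\PP)}; S ∉ chart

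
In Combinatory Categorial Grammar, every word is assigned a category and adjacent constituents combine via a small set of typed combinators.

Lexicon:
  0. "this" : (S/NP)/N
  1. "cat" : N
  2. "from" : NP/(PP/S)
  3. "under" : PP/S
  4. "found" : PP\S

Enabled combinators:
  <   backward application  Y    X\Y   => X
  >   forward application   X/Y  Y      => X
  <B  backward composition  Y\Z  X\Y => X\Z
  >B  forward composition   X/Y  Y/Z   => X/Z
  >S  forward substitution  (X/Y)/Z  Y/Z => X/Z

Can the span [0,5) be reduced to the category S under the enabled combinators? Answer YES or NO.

(S/NP)/N N NP/(PP/S) PP/S PP\S
CKY chart[0,5] = {PP}; S ∉ chart

NO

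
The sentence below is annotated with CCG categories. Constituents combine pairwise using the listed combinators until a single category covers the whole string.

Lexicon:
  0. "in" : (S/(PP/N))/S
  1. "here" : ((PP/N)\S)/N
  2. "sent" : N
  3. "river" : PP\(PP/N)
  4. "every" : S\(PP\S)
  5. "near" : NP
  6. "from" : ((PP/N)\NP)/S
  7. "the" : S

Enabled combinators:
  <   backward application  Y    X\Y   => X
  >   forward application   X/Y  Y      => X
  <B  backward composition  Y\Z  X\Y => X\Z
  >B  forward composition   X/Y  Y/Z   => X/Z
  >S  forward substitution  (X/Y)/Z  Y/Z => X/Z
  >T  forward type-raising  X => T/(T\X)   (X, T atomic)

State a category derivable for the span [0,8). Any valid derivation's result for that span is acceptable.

[0,8] S   >
  [0,5] S/(PP/N)   >
    [0,1] "in" : (S/(PP/N))/S
    [1,5] S   <
      [1,4] PP\S   <B
        [1,3] (PP/N)\S   >
          [1,2] "here" : ((PP/N)\S)/N
          [2,3] "sent" : N
        [3,4] "river" : PP\(PP/N)
      [4,5] "every" : S\(PP\S)
  [5,8] PP/N   <
    [5,6] "near" : NP
    [6,8] (PP/N)\NP   >
      [6,7] "from" : ((PP/N)\NP)/S
      [7,8] "the" : S

S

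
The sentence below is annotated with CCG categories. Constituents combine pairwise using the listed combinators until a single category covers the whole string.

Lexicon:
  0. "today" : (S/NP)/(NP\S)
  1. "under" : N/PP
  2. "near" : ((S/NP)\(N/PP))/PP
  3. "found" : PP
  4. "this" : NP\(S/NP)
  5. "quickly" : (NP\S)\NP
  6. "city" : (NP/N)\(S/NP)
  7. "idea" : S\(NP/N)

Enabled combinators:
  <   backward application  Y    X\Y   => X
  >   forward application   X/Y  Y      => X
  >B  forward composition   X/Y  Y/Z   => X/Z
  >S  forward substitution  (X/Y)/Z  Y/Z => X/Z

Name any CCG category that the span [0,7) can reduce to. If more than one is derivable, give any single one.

[0,8] S   <
  [0,7] NP/N   <
    [0,6] S/NP   >
      [0,1] "today" : (S/NP)/(NP\S)
      [1,6] NP\S   <
        [1,5] NP   <
          [1,4] S/NP   <
            [1,2] "under" : N/PP
            [2,4] (S/NP)\(N/PP)   >
              [2,3] "near" : ((S/NP)\(N/PP))/PP
              [3,4] "found" : PP
          [4,5] "this" : NP\(S/NP)
        [5,6] "quickly" : (NP\S)\NP
    [6,7] "city" : (NP/N)\(S/NP)
  [7,8] "idea" : S\(NP/N)

NP/N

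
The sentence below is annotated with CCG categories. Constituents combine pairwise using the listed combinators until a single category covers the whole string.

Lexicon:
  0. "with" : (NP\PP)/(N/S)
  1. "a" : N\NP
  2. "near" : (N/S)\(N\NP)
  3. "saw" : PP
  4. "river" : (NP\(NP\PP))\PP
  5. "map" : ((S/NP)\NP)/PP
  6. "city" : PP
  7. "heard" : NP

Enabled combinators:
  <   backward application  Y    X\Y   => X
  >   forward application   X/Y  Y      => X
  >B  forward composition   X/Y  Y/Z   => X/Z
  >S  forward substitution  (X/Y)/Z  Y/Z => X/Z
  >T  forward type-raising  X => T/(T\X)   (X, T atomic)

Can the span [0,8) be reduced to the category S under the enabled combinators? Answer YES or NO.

YES

[0,8] S   >
  [0,7] S/NP   <
    [0,5] NP   <
      [0,3] NP\PP   >
        [0,1] "with" : (NP\PP)/(N/S)
        [1,3] N/S   <
          [1,2] "a" : N\NP
          [2,3] "near" : (N/S)\(N\NP)
      [3,5] NP\(NP\PP)   <
        [3,4] "saw" : PP
        [4,5] "river" : (NP\(NP\PP))\PP
    [5,7] (S/NP)\NP   >
      [5,6] "map" : ((S/NP)\NP)/PP
      [6,7] "city" : PP
  [7,8] "heard" : NP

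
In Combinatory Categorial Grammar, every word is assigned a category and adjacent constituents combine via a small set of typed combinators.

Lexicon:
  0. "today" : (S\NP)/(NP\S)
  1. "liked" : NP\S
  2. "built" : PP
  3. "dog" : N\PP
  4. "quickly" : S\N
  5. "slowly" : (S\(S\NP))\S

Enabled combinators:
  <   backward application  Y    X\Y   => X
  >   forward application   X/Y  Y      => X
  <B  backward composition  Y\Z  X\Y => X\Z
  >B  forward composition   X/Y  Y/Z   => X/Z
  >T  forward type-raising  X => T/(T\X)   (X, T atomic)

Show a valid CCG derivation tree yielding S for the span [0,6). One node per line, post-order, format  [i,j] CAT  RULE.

[0,1] (S\NP)/(NP\S)  lex  "today"
[1,2] NP\S  lex  "liked"
[0,2] S\NP  >  k=1
[2,3] PP  lex  "built"
[2,3] N/(N\PP)  >T
[3,4] N\PP  lex  "dog"
[2,4] N  >  k=3
[4,5] S\N  lex  "quickly"
[2,5] S  <  k=4
[5,6] (S\(S\NP))\S  lex  "slowly"
[2,6] S\(S\NP)  <  k=5
[0,6] S  <  k=2

[0,6] S   <
  [0,2] S\NP   >
    [0,1] "today" : (S\NP)/(NP\S)
    [1,2] "liked" : NP\S
  [2,6] S\(S\NP)   <
    [2,5] S   <
      [2,4] N   >
        [2,3] N/(N\PP)   >T
          [2,3] "built" : PP
        [3,4] "dog" : N\PP
      [4,5] "quickly" : S\N
    [5,6] "slowly" : (S\(S\NP))\S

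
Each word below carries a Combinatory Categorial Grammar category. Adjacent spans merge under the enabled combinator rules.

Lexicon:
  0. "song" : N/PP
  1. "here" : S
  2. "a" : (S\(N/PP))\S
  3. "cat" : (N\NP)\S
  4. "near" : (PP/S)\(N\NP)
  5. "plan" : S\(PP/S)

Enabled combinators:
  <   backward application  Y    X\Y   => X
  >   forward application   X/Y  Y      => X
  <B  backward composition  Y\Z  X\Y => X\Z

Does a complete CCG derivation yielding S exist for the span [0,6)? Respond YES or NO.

[0,6] S   <
  [0,5] PP/S   <
    [0,4] N\NP   <
      [0,3] S   <
        [0,1] "song" : N/PP
        [1,3] S\(N/PP)   <
          [1,2] "here" : S
          [2,3] "a" : (S\(N/PP))\S
      [3,4] "cat" : (N\NP)\S
    [4,5] "near" : (PP/S)\(N\NP)
  [5,6] "plan" : S\(PP/S)

YES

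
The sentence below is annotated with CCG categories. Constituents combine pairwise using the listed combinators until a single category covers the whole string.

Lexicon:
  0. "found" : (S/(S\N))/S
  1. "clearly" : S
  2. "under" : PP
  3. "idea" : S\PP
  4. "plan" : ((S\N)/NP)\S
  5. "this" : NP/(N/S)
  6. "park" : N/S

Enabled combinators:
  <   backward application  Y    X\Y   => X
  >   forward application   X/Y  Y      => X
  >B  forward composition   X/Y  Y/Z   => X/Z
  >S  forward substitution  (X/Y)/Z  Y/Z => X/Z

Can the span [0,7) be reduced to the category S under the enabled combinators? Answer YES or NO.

[0,7] S   >
  [0,2] S/(S\N)   >
    [0,1] "found" : (S/(S\N))/S
    [1,2] "clearly" : S
  [2,7] S\N   >
    [2,5] (S\N)/NP   <
      [2,4] S   <
        [2,3] "under" : PP
        [3,4] "idea" : S\PP
      [4,5] "plan" : ((S\N)/NP)\S
    [5,7] NP   >
      [5,6] "this" : NP/(N/S)
      [6,7] "park" : N/S

YES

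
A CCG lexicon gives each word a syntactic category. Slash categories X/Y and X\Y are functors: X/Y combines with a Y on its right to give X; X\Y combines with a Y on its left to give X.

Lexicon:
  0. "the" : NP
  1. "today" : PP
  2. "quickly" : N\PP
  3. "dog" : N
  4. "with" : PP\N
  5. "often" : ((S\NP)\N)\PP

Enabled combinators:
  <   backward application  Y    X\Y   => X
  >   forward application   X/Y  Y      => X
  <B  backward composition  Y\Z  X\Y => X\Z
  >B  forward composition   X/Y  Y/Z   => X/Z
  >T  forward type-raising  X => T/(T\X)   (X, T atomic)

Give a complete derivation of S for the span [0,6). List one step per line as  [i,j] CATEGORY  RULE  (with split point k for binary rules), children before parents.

[0,1] NP  lex  "the"
[1,2] PP  lex  "today"
[1,2] N/(N\PP)  >T
[2,3] N\PP  lex  "quickly"
[1,3] N  >  k=2
[3,4] N  lex  "dog"
[3,4] PP/(PP\N)  >T
[4,5] PP\N  lex  "with"
[3,5] PP  >  k=4
[5,6] ((S\NP)\N)\PP  lex  "often"
[3,6] (S\NP)\N  <  k=5
[1,6] S\NP  <  k=3
[0,6] S  <  k=1

[0,6] S   <
  [0,1] "the" : NP
  [1,6] S\NP   <
    [1,3] N   >
      [1,2] N/(N\PP)   >T
        [1,2] "today" : PP
      [2,3] "quickly" : N\PP
    [3,6] (S\NP)\N   <
      [3,5] PP   >
        [3,4] PP/(PP\N)   >T
          [3,4] "dog" : N
        [4,5] "with" : PP\N
      [5,6] "often" : ((S\NP)\N)\PP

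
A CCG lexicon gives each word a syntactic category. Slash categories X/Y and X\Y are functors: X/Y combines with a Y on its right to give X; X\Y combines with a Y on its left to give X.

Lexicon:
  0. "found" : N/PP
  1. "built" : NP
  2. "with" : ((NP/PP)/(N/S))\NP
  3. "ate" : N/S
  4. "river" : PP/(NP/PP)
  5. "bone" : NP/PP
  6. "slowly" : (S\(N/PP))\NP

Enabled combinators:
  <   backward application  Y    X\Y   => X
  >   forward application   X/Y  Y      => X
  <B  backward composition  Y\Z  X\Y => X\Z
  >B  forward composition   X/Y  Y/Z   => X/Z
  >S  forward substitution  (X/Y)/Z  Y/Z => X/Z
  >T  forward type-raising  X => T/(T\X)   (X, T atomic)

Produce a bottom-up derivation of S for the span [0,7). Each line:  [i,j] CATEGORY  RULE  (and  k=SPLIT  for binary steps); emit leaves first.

[0,1] N/PP  lex  "found"
[1,2] NP  lex  "built"
[2,3] ((NP/PP)/(N/S))\NP  lex  "with"
[1,3] (NP/PP)/(N/S)  <  k=2
[3,4] N/S  lex  "ate"
[1,4] NP/PP  >  k=3
[4,5] PP/(NP/PP)  lex  "river"
[5,6] NP/PP  lex  "bone"
[4,6] PP  >  k=5
[1,6] NP  >  k=4
[6,7] (S\(N/PP))\NP  lex  "slowly"
[1,7] S\(N/PP)  <  k=6
[0,7] S  <  k=1

[0,7] S   <
  [0,1] "found" : N/PP
  [1,7] S\(N/PP)   <
    [1,6] NP   >
      [1,4] NP/PP   >
        [1,3] (NP/PP)/(N/S)   <
          [1,2] "built" : NP
          [2,3] "with" : ((NP/PP)/(N/S))\NP
        [3,4] "ate" : N/S
      [4,6] PP   >
        [4,5] "river" : PP/(NP/PP)
        [5,6] "bone" : NP/PP
    [6,7] "slowly" : (S\(N/PP))\NP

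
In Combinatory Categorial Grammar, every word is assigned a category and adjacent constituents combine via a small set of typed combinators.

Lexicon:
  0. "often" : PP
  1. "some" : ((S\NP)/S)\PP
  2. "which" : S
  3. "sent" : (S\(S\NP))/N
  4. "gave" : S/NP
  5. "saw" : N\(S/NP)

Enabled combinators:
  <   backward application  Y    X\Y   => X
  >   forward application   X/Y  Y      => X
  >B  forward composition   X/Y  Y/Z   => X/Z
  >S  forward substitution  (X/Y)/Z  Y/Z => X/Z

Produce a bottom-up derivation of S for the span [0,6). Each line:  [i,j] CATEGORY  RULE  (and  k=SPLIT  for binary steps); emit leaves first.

[0,1] PP  lex  "often"
[1,2] ((S\NP)/S)\PP  lex  "some"
[0,2] (S\NP)/S  <  k=1
[2,3] S  lex  "which"
[0,3] S\NP  >  k=2
[3,4] (S\(S\NP))/N  lex  "sent"
[4,5] S/NP  lex  "gave"
[5,6] N\(S/NP)  lex  "saw"
[4,6] N  <  k=5
[3,6] S\(S\NP)  >  k=4
[0,6] S  <  k=3

[0,6] S   <
  [0,3] S\NP   >
    [0,2] (S\NP)/S   <
      [0,1] "often" : PP
      [1,2] "some" : ((S\NP)/S)\PP
    [2,3] "which" : S
  [3,6] S\(S\NP)   >
    [3,4] "sent" : (S\(S\NP))/N
    [4,6] N   <
      [4,5] "gave" : S/NP
      [5,6] "saw" : N\(S/NP)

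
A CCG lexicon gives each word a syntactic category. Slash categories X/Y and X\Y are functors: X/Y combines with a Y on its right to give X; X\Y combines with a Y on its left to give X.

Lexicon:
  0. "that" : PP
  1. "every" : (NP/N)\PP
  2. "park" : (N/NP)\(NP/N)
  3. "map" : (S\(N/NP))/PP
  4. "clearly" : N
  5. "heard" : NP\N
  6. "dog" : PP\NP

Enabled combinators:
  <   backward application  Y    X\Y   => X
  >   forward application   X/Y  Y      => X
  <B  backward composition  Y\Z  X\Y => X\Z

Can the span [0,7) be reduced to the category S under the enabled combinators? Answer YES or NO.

YES

[0,7] S   <
  [0,3] N/NP   <
    [0,2] NP/N   <
      [0,1] "that" : PP
      [1,2] "every" : (NP/N)\PP
    [2,3] "park" : (N/NP)\(NP/N)
  [3,7] S\(N/NP)   >
    [3,4] "map" : (S\(N/NP))/PP
    [4,7] PP   <
      [4,6] NP   <
        [4,5] "clearly" : N
        [5,6] "heard" : NP\N
      [6,7] "dog" : PP\NP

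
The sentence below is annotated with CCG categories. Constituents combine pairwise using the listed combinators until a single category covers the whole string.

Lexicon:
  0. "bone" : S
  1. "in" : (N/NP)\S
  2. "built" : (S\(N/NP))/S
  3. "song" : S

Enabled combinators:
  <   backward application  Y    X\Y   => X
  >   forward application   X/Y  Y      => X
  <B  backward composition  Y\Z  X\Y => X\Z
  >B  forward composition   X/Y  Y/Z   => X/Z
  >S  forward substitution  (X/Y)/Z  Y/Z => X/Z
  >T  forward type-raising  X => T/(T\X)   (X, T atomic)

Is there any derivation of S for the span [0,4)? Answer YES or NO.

YES

[0,4] S   <
  [0,2] N/NP   <
    [0,1] "bone" : S
    [1,2] "in" : (N/NP)\S
  [2,4] S\(N/NP)   >
    [2,3] "built" : (S\(N/NP))/S
    [3,4] "song" : S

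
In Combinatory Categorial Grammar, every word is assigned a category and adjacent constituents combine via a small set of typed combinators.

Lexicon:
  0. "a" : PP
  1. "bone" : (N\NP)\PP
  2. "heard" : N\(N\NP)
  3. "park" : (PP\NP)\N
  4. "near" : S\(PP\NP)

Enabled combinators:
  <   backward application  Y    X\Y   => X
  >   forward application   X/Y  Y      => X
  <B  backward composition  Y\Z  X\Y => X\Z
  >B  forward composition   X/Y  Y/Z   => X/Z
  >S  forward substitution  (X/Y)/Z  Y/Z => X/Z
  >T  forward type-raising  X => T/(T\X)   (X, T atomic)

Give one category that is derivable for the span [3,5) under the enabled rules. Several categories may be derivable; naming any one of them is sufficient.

S\N

[0,5] S   <
  [0,3] N   <
    [0,2] N\NP   <
      [0,1] "a" : PP
      [1,2] "bone" : (N\NP)\PP
    [2,3] "heard" : N\(N\NP)
  [3,5] S\N   <B
    [3,4] "park" : (PP\NP)\N
    [4,5] "near" : S\(PP\NP)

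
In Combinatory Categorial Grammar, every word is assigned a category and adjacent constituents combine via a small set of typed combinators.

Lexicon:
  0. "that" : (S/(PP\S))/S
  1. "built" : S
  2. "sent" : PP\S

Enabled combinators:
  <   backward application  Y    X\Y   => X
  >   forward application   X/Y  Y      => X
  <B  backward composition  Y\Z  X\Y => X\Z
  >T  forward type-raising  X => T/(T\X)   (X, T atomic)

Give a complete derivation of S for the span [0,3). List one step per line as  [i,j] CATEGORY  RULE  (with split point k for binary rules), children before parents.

[0,3] S   >
  [0,2] S/(PP\S)   >
    [0,1] "that" : (S/(PP\S))/S
    [1,2] "built" : S
  [2,3] "sent" : PP\S

[0,1] (S/(PP\S))/S  lex  "that"
[1,2] S  lex  "built"
[0,2] S/(PP\S)  >  k=1
[2,3] PP\S  lex  "sent"
[0,3] S  >  k=2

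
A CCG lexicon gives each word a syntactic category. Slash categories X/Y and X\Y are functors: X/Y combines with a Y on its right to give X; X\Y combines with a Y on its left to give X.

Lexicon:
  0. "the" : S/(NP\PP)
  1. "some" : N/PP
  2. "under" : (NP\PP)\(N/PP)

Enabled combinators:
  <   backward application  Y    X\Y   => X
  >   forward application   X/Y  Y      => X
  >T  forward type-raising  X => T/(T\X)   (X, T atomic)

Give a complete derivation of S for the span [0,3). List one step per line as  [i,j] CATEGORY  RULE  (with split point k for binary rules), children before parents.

[0,3] S   >
  [0,1] "the" : S/(NP\PP)
  [1,3] NP\PP   <
    [1,2] "some" : N/PP
    [2,3] "under" : (NP\PP)\(N/PP)

[0,1] S/(NP\PP)  lex  "the"
[1,2] N/PP  lex  "some"
[2,3] (NP\PP)\(N/PP)  lex  "under"
[1,3] NP\PP  <  k=2
[0,3] S  >  k=1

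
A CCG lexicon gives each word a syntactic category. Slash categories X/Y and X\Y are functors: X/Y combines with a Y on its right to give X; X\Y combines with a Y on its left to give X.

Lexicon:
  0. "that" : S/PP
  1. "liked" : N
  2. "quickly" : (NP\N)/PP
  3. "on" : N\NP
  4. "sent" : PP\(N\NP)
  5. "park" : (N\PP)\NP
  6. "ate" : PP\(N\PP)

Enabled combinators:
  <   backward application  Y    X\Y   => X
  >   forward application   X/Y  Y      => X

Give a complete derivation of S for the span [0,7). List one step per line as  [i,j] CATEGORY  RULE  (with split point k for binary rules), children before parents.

[0,1] S/PP  lex  "that"
[1,2] N  lex  "liked"
[2,3] (NP\N)/PP  lex  "quickly"
[3,4] N\NP  lex  "on"
[4,5] PP\(N\NP)  lex  "sent"
[3,5] PP  <  k=4
[2,5] NP\N  >  k=3
[1,5] NP  <  k=2
[5,6] (N\PP)\NP  lex  "park"
[1,6] N\PP  <  k=5
[6,7] PP\(N\PP)  lex  "ate"
[1,7] PP  <  k=6
[0,7] S  >  k=1

[0,7] S   >
  [0,1] "that" : S/PP
  [1,7] PP   <
    [1,6] N\PP   <
      [1,5] NP   <
        [1,2] "liked" : N
        [2,5] NP\N   >
          [2,3] "quickly" : (NP\N)/PP
          [3,5] PP   <
            [3,4] "on" : N\NP
            [4,5] "sent" : PP\(N\NP)
      [5,6] "park" : (N\PP)\NP
    [6,7] "ate" : PP\(N\PP)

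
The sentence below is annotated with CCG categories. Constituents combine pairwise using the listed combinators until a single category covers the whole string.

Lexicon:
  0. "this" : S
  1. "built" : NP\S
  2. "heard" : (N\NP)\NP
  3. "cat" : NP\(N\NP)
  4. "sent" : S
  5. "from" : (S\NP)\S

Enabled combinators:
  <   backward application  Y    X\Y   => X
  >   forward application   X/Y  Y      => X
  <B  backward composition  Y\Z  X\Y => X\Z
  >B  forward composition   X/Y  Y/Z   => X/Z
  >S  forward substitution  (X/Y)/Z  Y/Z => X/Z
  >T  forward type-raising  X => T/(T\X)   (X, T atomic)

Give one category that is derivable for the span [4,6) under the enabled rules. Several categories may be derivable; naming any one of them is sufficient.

[0,6] S   <
  [0,4] NP   <
    [0,3] N\NP   <
      [0,2] NP   >
        [0,1] NP/(NP\S)   >T
          [0,1] "this" : S
        [1,2] "built" : NP\S
      [2,3] "heard" : (N\NP)\NP
    [3,4] "cat" : NP\(N\NP)
  [4,6] S\NP   <
    [4,5] "sent" : S
    [5,6] "from" : (S\NP)\S

S\NP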